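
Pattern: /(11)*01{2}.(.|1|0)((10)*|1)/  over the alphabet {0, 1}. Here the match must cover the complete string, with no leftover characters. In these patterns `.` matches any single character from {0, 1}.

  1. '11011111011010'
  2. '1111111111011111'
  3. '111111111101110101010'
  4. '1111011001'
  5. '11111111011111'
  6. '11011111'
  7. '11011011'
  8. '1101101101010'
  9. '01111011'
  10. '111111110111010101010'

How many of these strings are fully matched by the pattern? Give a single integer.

8

1 → no match
2 → match
3 → match
4 → match
5 → match
6 → match
7 → match
8 → match
9 → no match
10 → match
Total matched: 8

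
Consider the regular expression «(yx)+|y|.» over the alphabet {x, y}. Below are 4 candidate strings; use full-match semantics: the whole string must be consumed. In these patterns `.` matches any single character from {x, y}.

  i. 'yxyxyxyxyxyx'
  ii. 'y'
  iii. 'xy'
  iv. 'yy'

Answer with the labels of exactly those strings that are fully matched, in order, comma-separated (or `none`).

i → match
ii → match
iii → no match
iv → no match

i, ii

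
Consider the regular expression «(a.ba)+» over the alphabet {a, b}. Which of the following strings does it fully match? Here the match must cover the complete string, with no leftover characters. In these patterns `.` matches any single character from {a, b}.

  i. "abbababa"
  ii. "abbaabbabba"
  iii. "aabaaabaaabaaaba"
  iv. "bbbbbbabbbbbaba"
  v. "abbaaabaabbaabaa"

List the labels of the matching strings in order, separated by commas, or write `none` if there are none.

iii

i. "abbababa" → no match
ii. "abbaabbabba" → no match
iii → match
iv → no match — must start with "a"
v → no match — must end with "ba"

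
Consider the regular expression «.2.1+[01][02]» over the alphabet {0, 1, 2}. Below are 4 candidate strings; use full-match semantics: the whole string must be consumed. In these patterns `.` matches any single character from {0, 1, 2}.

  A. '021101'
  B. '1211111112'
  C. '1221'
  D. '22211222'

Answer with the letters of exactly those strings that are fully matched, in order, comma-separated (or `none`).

B

A → no match
B → match
C → no match
D → no match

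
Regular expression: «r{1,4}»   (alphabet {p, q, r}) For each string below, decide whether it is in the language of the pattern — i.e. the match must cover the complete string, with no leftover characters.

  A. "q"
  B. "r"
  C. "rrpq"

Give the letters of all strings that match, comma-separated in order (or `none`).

A. "q" → no match — must start with "r"
B. "r" → match
C. "rrpq" → no match — must end with "r"

B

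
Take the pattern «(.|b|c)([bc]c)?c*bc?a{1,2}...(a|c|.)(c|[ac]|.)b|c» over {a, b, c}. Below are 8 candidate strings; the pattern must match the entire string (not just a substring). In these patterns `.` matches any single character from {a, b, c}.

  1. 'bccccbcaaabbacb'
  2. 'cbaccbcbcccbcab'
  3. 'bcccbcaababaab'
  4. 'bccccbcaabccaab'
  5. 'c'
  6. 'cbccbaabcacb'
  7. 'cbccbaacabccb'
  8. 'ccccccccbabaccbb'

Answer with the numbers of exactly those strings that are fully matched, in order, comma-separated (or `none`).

1, 3, 4, 5, 6, 7, 8

1 → match
2 → no match
3 → match
4 → match
5 → match
6 → match
7 → match
8 → match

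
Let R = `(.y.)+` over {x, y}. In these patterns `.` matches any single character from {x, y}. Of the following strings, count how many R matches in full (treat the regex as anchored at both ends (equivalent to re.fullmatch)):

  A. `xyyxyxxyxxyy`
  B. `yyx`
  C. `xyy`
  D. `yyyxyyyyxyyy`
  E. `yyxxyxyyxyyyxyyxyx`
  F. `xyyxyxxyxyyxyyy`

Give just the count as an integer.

A. `xyyxyxxyxxyy` → match
B. `yyx` → match
C. `xyy` → match
D. `yyyxyyyyxyyy` → match
E → match
F → match
Total matched: 6

6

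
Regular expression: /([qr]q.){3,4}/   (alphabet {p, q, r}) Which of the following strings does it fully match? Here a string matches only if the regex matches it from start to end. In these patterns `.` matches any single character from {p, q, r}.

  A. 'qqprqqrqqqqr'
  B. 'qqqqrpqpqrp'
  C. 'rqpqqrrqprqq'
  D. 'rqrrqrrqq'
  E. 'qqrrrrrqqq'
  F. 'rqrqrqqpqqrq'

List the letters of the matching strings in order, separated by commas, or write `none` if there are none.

A, C, D

A. 'qqprqqrqqqqr' → match
B. 'qqqqrpqpqrp' → no match
C. 'rqpqqrrqprqq' → match
D. 'rqrrqrrqq' → match
E. 'qqrrrrrqqq' → no match
F. 'rqrqrqqpqqrq' → no match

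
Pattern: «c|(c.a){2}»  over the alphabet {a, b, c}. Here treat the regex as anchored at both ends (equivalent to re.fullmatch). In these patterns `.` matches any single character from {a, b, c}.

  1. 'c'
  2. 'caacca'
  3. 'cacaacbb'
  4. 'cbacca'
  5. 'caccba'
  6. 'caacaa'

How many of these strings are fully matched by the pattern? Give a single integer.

1. 'c' → match
2. 'caacca' → match
3. 'cacaacbb' → no match
4. 'cbacca' → match
5. 'caccba' → no match
6. 'caacaa' → match
Total matched: 4

4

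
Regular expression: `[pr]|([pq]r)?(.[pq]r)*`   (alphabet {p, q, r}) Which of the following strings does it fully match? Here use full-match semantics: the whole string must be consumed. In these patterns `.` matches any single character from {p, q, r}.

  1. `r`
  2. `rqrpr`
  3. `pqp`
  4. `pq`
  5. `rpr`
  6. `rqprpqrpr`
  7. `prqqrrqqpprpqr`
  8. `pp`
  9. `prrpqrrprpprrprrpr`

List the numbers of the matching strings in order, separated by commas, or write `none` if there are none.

1 → match
2 → no match
3 → no match
4 → no match
5 → match
6 → no match
7 → no match
8 → no match
9 → no match

1, 5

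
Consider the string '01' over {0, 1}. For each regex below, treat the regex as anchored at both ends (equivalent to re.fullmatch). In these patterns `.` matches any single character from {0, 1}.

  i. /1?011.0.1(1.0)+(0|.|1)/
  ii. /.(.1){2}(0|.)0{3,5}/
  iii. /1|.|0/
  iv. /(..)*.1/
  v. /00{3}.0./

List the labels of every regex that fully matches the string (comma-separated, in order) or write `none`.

iv

i → no match
ii → no match — must end with '0'
iii → no match
iv → match
v → no match — must start with '00'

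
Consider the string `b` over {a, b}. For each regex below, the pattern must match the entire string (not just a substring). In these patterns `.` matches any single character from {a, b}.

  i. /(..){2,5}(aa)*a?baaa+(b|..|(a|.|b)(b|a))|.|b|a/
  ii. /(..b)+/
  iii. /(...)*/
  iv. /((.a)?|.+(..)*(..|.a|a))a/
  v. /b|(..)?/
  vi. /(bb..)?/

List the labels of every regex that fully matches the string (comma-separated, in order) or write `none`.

i → match
ii → no match
iii → no match
iv → no match — must end with `a`
v → match
vi → no match

i, v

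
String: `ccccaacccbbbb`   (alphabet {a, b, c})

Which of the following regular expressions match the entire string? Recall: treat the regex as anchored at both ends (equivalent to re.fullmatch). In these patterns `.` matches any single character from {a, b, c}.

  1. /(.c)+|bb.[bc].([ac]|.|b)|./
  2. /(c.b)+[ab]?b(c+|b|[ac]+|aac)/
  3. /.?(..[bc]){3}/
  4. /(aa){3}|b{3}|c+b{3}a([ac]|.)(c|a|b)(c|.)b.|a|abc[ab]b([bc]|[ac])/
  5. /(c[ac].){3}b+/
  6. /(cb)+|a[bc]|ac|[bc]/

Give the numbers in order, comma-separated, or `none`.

1 → no match
2 → no match
3 → no match
4 → no match
5 → match
6 → no match

5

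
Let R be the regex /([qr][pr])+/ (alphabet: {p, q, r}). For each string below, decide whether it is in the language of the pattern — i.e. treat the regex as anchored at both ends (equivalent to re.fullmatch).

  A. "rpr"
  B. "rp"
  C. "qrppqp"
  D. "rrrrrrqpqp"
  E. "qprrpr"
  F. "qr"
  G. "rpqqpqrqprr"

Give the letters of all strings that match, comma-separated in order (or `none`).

A → no match
B → match
C → no match
D → match
E → no match
F → match
G → no match

B, D, F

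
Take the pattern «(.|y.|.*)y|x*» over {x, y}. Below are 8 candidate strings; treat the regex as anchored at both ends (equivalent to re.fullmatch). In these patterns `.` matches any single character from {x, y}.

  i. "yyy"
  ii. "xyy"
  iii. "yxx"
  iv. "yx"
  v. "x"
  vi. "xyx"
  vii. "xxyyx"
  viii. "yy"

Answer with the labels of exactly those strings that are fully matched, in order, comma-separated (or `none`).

i. "yyy" → match
ii. "xyy" → match
iii. "yxx" → no match
iv. "yx" → no match
v. "x" → match
vi. "xyx" → no match
vii. "xxyyx" → no match
viii. "yy" → match

i, ii, v, viii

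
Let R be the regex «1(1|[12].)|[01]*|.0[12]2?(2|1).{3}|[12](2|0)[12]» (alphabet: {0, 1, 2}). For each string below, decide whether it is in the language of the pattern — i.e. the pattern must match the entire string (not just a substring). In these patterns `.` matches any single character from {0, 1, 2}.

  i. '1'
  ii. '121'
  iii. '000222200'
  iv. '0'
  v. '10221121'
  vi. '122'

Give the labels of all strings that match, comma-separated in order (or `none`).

i → match
ii → match
iii → no match
iv → match
v → match
vi → match

i, ii, iv, v, vi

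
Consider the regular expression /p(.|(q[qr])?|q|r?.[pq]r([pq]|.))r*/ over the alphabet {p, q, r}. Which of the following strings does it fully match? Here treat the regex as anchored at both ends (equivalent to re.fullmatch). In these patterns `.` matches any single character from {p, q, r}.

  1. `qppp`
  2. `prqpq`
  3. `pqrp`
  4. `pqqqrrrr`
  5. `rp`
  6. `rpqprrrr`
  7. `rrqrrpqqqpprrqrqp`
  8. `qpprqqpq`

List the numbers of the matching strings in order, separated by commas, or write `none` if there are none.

none

1 → no match — must start with `p`
2 → no match
3 → no match
4 → no match
5 → no match — must start with `p`
6 → no match — must start with `p`
7 → no match — must start with `p`
8 → no match — must start with `p`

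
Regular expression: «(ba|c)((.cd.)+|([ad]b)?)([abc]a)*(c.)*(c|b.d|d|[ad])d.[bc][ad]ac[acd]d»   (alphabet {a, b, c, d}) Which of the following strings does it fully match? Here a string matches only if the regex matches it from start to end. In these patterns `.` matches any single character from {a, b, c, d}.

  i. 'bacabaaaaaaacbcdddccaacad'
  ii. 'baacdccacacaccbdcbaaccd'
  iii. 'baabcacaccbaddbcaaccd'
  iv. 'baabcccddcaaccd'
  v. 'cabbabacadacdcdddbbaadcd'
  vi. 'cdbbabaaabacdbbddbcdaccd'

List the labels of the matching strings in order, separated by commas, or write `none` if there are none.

i, iii, iv, vi

i → match
ii → no match
iii → match
iv → match
v → no match
vi → match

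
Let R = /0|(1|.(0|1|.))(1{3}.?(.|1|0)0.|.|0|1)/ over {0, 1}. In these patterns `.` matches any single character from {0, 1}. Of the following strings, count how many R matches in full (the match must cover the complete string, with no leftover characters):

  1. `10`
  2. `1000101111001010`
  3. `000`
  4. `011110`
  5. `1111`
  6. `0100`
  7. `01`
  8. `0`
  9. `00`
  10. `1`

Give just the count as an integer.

1. `10` → match
2 → no match
3. `000` → match
4. `011110` → no match
5. `1111` → no match
6. `0100` → no match
7. `01` → no match
8. `0` → match
9. `00` → no match
10. `1` → no match
Total matched: 3

3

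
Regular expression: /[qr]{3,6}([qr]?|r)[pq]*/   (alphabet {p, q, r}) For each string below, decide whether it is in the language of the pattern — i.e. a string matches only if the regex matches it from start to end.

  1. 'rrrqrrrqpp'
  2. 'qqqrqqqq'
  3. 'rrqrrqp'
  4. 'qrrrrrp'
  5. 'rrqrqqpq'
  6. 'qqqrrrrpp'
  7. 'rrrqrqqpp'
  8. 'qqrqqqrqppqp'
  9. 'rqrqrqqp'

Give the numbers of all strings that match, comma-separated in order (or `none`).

1, 2, 3, 4, 5, 6, 7, 8, 9

1 → match
2 → match
3 → match
4 → match
5 → match
6 → match
7 → match
8 → match
9 → match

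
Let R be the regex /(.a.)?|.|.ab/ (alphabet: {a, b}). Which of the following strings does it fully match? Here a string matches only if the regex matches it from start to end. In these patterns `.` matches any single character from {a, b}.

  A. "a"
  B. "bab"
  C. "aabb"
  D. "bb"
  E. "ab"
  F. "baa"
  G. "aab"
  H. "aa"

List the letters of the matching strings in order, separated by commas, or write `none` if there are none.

A, B, F, G

A → match
B → match
C → no match
D → no match
E → no match
F → match
G → match
H → no match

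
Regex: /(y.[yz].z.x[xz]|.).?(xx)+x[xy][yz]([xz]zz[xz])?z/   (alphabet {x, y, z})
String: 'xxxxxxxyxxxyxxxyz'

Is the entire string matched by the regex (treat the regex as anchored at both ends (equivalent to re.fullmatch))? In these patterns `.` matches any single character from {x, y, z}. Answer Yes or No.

No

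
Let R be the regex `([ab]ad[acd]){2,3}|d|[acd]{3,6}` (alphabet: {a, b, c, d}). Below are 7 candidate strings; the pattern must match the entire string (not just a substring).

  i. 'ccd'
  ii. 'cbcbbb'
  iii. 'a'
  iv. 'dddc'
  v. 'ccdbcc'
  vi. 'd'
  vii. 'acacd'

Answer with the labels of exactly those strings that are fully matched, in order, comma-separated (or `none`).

i, iv, vi, vii

i → match
ii → no match
iii → no match
iv → match
v → no match
vi → match
vii → match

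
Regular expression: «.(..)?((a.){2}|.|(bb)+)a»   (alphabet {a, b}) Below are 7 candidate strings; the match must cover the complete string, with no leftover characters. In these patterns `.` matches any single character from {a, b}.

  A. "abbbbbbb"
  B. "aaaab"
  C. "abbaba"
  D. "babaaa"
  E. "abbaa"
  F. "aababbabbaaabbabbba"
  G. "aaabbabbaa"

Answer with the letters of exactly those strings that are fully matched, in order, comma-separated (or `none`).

D, E

A → no match — must end with "a"
B → no match — must end with "a"
C → no match
D → match
E → match
F → no match
G → no match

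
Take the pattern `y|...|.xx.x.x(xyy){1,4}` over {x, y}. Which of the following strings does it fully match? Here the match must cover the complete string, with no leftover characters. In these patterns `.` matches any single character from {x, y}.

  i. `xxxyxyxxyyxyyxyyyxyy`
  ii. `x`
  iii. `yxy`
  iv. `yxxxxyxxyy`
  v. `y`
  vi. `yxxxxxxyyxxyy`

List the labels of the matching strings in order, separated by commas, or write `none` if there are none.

iii, iv, v

i → no match
ii → no match
iii → match
iv → match
v → match
vi → no match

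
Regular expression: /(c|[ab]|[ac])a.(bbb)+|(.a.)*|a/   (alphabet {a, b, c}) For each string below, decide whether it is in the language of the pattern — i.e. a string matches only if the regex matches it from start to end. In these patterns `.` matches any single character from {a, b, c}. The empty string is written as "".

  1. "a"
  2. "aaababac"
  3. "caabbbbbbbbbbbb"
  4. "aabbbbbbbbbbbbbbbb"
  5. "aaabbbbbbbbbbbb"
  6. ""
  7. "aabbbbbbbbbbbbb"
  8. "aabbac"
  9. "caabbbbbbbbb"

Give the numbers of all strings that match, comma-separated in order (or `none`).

1, 3, 4, 5, 6, 7, 8, 9

1 → match
2 → no match
3 → match
4 → match
5 → match
6 → match
7 → match
8 → match
9 → match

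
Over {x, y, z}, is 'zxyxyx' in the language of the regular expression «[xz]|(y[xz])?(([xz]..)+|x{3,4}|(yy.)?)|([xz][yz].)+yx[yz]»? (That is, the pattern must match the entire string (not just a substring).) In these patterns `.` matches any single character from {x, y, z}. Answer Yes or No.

Yes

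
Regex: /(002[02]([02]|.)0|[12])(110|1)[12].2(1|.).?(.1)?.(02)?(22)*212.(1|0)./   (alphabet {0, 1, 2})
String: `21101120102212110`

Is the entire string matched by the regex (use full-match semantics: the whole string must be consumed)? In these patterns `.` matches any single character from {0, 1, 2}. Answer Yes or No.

Yes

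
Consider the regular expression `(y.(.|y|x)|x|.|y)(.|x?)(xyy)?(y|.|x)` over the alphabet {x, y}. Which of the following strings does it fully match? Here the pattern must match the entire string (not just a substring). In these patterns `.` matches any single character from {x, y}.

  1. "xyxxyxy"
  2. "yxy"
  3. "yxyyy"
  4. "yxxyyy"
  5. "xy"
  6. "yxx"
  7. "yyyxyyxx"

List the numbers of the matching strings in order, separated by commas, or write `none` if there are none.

2, 3, 4, 5, 6

1 → no match
2 → match
3 → match
4 → match
5 → match
6 → match
7 → no match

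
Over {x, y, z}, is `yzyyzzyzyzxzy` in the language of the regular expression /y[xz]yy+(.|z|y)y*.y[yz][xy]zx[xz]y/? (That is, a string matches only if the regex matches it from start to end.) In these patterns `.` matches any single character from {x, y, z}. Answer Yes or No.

Yes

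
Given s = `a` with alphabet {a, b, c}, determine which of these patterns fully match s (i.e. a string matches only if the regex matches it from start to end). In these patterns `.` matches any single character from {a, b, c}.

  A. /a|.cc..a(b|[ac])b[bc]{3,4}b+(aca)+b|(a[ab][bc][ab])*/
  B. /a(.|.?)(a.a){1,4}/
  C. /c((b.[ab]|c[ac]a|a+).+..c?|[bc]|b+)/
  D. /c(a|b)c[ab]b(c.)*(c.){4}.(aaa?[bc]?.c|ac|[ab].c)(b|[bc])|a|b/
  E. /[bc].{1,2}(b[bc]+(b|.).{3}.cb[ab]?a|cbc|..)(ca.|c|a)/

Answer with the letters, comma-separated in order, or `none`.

A → match
B → no match
C → no match — must start with `c`
D → match
E → no match

A, D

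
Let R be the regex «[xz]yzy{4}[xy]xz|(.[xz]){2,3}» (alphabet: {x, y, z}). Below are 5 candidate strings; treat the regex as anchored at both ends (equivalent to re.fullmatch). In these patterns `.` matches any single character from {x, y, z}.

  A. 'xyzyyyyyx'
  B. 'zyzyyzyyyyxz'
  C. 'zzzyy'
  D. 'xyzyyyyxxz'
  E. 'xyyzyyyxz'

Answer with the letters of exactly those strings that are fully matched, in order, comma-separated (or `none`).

D

A → no match
B → no match
C → no match
D → match
E → no match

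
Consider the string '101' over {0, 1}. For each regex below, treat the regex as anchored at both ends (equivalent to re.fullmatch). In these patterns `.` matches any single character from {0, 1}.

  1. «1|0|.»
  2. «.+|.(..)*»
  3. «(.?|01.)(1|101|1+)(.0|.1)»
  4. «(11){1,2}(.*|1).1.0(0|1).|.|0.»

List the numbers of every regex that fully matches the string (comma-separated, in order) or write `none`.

2, 3

1 → no match
2 → match
3 → match
4 → no match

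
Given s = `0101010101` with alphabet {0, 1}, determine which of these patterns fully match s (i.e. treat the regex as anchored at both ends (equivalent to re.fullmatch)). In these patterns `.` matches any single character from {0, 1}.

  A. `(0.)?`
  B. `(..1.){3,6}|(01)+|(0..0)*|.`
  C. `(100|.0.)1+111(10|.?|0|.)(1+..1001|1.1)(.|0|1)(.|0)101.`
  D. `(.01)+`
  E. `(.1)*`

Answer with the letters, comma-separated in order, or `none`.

A → no match
B → match
C → no match
D → no match
E → match

B, E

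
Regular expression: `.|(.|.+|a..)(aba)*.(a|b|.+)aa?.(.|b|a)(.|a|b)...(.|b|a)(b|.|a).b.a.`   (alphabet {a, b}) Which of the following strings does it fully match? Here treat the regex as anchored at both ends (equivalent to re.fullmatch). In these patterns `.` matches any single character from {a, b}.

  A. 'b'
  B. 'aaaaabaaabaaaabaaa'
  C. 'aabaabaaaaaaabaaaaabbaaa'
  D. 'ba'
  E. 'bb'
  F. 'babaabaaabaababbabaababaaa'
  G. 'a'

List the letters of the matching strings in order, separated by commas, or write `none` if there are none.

A, B, C, G

A → match
B → match
C → match
D → no match
E → no match
F → no match
G → match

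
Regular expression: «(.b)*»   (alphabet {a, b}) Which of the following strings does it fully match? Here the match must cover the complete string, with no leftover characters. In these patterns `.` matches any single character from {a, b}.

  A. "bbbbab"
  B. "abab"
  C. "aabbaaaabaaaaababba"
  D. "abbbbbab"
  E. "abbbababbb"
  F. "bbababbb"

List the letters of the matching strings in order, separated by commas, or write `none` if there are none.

A, B, D, E, F

A. "bbbbab" → match
B. "abab" → match
C → no match
D. "abbbbbab" → match
E. "abbbababbb" → match
F. "bbababbb" → match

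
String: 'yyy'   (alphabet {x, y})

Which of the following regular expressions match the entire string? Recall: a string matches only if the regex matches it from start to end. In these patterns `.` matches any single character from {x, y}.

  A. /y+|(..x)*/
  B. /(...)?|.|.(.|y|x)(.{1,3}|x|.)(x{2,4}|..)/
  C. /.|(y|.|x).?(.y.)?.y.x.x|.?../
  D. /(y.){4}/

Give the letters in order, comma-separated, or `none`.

A, B, C

A → match
B → match
C → match
D → no match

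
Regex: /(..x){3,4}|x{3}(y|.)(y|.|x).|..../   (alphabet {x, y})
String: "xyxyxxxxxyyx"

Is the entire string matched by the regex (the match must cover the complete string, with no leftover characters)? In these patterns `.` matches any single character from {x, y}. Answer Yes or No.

Yes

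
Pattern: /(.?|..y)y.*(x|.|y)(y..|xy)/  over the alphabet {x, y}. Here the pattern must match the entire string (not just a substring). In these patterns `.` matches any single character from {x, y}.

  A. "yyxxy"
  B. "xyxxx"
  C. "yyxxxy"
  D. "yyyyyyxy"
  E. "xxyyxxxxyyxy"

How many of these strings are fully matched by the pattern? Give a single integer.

A → match
B → no match
C → match
D → match
E → match
Total matched: 4

4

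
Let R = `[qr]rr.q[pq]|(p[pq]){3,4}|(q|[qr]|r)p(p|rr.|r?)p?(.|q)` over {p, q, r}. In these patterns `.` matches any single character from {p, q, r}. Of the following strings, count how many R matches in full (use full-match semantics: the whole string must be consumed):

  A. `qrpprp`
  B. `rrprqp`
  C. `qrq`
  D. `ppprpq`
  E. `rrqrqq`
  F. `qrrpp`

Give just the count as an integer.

A → no match
B → no match
C → no match
D → no match
E → no match
F → no match
Total matched: 0

0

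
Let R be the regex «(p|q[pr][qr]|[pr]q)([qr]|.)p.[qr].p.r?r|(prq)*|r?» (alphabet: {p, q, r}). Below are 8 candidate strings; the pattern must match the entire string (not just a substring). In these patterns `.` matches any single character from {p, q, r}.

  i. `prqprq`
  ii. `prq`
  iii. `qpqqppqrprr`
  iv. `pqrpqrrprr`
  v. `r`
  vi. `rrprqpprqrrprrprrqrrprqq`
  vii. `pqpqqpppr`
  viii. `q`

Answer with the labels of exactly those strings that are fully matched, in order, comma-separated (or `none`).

i, ii, iii, iv, v, vii

i → match
ii → match
iii → match
iv → match
v → match
vi → no match
vii → match
viii → no match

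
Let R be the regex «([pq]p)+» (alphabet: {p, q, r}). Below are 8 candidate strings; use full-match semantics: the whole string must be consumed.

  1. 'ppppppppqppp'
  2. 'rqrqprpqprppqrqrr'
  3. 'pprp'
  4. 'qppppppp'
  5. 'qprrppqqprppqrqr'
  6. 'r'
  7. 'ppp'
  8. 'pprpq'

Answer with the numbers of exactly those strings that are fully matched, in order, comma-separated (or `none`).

1, 4

1 → match
2 → no match — must end with 'p'
3 → no match
4 → match
5 → no match — must end with 'p'
6 → no match — must end with 'p'
7 → no match
8 → no match — must end with 'p'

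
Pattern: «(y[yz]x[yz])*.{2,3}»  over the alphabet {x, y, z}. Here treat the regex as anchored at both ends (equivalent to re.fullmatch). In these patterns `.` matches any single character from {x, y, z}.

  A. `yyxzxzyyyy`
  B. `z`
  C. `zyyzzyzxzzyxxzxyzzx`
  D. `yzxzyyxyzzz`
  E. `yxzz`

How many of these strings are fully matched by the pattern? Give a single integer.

1

A → no match
B → no match
C → no match
D → match
E → no match
Total matched: 1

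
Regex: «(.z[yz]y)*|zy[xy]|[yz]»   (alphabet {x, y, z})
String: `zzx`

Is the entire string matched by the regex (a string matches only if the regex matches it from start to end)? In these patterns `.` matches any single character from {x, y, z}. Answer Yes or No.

No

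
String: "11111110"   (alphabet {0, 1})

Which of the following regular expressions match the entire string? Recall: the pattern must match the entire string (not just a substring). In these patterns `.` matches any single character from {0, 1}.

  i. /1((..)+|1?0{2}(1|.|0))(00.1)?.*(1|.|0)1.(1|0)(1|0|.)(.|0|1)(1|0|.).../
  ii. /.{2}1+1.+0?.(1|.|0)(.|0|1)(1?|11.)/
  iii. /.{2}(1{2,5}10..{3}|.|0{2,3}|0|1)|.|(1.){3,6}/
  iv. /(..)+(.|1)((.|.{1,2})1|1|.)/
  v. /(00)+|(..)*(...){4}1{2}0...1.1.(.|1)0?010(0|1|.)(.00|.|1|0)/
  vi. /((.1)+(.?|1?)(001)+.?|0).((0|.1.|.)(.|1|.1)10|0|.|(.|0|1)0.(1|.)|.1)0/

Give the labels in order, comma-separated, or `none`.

ii, iii, iv

i → no match
ii → match
iii → match
iv → match
v → no match
vi → no match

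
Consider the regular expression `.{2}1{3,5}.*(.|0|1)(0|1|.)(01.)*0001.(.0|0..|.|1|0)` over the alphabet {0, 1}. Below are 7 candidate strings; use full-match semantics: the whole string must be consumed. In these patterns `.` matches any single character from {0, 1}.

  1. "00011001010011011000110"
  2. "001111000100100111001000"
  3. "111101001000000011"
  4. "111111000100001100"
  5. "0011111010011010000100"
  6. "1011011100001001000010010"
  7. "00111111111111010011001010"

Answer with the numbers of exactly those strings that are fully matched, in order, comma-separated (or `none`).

4, 5

1 → no match
2 → no match
3 → no match
4 → match
5 → match
6 → no match
7 → no match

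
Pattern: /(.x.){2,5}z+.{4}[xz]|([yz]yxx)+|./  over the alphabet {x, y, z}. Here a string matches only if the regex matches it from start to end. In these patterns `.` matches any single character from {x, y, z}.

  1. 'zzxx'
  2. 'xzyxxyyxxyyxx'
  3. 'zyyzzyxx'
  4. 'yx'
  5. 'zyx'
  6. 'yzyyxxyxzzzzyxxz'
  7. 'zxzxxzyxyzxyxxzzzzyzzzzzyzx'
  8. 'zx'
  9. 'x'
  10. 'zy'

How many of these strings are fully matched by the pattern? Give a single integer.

1

1 → no match
2 → no match
3 → no match
4 → no match
5 → no match
6 → no match
7 → no match
8 → no match
9 → match
10 → no match
Total matched: 1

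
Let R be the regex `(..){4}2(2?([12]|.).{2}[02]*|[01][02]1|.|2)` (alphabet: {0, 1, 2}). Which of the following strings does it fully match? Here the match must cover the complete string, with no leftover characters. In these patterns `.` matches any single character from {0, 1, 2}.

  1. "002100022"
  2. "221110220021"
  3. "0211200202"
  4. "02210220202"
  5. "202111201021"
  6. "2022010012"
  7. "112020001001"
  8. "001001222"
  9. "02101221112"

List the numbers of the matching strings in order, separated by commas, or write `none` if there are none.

none

1 → no match
2 → no match
3 → no match
4 → no match
5 → no match
6 → no match
7 → no match
8 → no match
9 → no match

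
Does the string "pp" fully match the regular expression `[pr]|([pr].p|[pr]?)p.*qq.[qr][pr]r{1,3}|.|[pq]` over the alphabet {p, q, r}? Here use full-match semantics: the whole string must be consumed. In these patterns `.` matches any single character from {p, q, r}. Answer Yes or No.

No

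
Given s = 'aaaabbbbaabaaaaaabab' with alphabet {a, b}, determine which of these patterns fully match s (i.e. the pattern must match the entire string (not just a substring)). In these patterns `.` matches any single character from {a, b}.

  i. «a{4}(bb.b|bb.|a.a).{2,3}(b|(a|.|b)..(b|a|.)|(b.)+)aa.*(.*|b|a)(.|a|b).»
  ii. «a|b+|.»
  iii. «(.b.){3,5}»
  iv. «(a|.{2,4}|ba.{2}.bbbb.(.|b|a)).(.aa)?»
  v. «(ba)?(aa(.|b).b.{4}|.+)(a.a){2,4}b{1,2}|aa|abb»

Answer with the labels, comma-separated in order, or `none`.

i → match
ii → no match
iii → no match
iv → no match
v → match

i, v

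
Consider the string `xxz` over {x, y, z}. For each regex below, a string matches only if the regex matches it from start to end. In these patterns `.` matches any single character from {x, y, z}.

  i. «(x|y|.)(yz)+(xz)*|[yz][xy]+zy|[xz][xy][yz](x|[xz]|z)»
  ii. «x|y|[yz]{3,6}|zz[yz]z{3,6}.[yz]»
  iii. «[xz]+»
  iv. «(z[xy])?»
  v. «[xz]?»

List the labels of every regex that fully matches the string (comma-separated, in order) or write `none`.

i → no match
ii → no match
iii → match
iv → no match
v → no match

iii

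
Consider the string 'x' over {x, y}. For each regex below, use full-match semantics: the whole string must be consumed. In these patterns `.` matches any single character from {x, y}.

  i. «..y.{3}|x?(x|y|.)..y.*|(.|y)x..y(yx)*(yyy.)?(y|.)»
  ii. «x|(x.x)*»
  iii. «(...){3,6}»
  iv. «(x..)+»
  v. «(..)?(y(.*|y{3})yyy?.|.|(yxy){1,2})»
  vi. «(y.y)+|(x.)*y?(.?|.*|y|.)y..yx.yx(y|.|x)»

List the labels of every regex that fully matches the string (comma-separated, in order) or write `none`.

i → no match
ii → match
iii → no match
iv → no match
v → match
vi → no match

ii, v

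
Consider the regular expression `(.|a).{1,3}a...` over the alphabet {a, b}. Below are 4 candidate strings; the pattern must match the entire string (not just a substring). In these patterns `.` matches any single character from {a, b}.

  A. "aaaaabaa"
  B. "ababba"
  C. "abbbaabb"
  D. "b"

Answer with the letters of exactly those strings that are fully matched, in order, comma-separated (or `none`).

A → match
B → match
C → match
D → no match

A, B, C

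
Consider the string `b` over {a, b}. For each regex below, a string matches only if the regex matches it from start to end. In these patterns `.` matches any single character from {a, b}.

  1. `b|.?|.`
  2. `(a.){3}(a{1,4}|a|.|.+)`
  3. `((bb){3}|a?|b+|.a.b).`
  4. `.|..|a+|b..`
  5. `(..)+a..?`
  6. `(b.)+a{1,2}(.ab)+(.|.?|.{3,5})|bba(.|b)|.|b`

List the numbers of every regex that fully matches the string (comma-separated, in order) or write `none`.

1 → match
2 → no match — must start with `a`
3 → match
4 → match
5 → no match
6 → match

1, 3, 4, 6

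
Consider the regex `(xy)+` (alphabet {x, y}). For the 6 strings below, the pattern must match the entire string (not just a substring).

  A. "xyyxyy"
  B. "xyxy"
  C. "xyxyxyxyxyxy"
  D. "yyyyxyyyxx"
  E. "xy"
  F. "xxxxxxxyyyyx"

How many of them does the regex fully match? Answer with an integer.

A. "xyyxyy" → no match — must end with "xy"
B. "xyxy" → match
C. "xyxyxyxyxyxy" → match
D. "yyyyxyyyxx" → no match — must start with "xy"
E. "xy" → match
F. "xxxxxxxyyyyx" → no match — must start with "xy"
Total matched: 3

3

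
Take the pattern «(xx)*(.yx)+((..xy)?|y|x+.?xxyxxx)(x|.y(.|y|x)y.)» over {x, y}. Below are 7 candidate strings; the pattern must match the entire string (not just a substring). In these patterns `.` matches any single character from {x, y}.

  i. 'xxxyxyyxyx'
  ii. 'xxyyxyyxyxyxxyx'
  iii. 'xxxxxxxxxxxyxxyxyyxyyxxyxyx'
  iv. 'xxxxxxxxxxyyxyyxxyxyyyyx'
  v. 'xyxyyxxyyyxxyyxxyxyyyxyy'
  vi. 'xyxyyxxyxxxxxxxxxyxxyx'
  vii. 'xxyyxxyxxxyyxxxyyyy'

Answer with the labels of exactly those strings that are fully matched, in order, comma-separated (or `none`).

i → match
ii → no match
iii → match
iv → match
v → no match
vi → no match
vii → no match

i, iii, iv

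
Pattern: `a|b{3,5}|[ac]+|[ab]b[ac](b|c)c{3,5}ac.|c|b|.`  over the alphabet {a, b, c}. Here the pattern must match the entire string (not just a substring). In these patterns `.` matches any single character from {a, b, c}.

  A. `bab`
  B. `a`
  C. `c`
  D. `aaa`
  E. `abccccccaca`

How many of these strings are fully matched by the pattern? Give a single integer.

4

A → no match
B → match
C → match
D → match
E → match
Total matched: 4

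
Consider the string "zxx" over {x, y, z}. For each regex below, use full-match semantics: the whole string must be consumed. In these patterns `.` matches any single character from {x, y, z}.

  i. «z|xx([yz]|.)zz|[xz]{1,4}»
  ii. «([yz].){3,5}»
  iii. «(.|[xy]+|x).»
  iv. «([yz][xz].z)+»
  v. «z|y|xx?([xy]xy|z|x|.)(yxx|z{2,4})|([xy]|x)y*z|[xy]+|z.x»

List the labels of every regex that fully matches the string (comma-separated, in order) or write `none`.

i, v

i → match
ii → no match
iii → no match
iv → no match — must end with "z"
v → match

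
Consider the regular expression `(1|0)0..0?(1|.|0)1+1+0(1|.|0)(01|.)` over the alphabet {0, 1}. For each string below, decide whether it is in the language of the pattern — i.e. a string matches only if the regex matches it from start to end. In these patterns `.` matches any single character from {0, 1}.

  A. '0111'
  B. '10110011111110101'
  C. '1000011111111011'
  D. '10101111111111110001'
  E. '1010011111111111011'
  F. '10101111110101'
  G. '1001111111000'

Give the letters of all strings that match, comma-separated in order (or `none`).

A → no match
B → match
C → match
D → match
E → match
F → match
G → match

B, C, D, E, F, G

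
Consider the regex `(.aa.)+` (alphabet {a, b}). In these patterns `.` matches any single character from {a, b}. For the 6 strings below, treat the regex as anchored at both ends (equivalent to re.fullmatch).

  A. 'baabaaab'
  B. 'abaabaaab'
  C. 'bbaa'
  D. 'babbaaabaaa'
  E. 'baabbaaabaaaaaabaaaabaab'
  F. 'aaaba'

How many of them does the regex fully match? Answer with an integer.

2

A → match
B → no match
C → no match
D → no match
E → match
F → no match
Total matched: 2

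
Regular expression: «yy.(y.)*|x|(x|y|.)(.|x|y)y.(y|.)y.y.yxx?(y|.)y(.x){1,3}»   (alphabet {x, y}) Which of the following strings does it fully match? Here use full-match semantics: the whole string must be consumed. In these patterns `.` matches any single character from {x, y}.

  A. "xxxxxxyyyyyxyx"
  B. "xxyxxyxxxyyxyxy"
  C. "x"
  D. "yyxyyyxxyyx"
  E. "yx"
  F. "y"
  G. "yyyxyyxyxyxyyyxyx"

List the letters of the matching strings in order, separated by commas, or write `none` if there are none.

A → no match
B → no match
C. "x" → match
D. "yyxyyyxxyyx" → no match
E. "yx" → no match
F. "y" → no match
G → match

C, G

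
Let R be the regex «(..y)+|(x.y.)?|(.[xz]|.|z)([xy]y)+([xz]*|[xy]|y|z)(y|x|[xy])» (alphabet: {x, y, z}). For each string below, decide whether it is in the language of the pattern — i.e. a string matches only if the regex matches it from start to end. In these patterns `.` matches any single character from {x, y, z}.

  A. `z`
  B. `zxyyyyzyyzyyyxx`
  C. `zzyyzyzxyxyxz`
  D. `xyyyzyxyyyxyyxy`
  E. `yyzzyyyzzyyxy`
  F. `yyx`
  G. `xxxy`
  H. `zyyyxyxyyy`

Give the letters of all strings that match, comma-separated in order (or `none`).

A → no match
B → no match
C → no match
D → match
E → no match
F → no match
G → no match
H → no match

D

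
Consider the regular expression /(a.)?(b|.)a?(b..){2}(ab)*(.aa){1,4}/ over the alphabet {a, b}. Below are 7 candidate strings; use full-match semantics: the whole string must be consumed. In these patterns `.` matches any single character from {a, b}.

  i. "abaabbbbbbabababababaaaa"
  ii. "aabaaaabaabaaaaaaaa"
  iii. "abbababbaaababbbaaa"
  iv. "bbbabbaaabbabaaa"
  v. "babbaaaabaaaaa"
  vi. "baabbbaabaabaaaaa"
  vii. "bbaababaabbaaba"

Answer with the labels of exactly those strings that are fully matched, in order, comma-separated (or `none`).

i → no match
ii → no match
iii → no match
iv → no match
v → no match
vi → no match
vii → no match — must end with "aa"

none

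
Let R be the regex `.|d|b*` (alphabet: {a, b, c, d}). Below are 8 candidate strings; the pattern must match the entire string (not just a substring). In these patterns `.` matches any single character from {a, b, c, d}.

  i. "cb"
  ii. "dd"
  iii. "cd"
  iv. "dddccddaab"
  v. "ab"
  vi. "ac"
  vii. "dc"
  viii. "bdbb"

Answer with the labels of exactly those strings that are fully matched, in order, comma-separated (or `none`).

i → no match
ii → no match
iii → no match
iv → no match
v → no match
vi → no match
vii → no match
viii → no match

none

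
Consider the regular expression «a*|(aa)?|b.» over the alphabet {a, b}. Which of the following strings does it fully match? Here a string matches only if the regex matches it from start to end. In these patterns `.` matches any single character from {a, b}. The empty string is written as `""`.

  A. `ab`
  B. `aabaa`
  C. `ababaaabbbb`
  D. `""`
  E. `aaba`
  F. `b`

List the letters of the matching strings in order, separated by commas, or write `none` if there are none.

D

A. `ab` → no match
B. `aabaa` → no match
C. `ababaaabbbb` → no match
D. `""` → match
E. `aaba` → no match
F. `b` → no match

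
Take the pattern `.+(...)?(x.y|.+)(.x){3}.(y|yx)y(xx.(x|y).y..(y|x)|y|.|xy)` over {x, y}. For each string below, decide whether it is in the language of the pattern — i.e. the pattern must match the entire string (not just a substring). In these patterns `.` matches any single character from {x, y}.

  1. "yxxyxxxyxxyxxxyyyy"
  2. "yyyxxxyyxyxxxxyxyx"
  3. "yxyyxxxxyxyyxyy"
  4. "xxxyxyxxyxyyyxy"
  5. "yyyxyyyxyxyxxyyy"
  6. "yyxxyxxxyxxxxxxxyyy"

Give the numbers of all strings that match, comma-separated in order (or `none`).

1, 2, 3, 5, 6

1 → match
2 → match
3 → match
4 → no match
5 → match
6 → match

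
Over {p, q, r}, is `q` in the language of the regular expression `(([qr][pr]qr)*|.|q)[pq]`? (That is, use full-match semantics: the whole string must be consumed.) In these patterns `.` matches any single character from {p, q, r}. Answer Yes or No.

Yes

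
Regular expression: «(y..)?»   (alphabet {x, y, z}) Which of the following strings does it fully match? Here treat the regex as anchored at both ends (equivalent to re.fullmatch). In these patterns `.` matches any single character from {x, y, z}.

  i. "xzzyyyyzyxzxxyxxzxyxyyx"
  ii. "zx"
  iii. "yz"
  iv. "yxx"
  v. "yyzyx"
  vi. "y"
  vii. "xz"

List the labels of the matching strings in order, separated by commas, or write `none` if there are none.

i → no match
ii → no match
iii → no match
iv → match
v → no match
vi → no match
vii → no match

iv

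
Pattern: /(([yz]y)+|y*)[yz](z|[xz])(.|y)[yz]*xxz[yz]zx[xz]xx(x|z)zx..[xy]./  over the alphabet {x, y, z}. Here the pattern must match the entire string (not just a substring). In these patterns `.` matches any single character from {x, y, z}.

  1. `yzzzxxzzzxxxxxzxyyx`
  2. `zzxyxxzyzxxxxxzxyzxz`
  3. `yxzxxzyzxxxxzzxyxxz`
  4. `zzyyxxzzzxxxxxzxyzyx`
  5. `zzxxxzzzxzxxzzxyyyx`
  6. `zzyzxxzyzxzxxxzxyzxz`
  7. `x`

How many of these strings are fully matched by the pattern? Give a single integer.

1 → no match
2 → match
3 → match
4 → match
5 → match
6 → match
7 → no match
Total matched: 5

5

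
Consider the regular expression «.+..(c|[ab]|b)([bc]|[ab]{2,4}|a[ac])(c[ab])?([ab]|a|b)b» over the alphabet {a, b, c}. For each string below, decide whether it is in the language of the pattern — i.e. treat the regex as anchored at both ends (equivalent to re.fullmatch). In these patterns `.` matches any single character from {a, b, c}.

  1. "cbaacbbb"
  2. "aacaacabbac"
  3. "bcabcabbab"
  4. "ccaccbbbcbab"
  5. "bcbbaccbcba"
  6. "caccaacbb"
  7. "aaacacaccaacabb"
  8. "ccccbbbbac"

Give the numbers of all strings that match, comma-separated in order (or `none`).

1, 3, 4, 6, 7

1 → match
2 → no match — must end with "b"
3 → match
4 → match
5 → no match — must end with "b"
6 → match
7 → match
8 → no match — must end with "b"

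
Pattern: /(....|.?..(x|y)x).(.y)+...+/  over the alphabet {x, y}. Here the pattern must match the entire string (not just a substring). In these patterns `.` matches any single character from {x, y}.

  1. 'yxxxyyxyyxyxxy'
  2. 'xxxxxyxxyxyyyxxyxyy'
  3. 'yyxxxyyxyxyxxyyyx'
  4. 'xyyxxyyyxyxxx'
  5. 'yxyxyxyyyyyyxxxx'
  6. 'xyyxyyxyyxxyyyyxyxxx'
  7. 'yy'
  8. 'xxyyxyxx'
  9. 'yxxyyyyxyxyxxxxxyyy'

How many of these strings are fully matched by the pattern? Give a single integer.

4

1 → no match
2 → no match
3 → match
4 → match
5 → match
6 → no match
7. 'yy' → no match
8. 'xxyyxyxx' → no match
9 → match
Total matched: 4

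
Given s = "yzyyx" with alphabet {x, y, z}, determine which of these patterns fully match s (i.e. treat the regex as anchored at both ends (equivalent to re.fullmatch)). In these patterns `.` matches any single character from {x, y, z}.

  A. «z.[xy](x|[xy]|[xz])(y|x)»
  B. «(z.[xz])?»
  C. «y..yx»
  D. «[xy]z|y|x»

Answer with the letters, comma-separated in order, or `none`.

C

A → no match — must start with "z"
B → no match
C → match
D → no match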